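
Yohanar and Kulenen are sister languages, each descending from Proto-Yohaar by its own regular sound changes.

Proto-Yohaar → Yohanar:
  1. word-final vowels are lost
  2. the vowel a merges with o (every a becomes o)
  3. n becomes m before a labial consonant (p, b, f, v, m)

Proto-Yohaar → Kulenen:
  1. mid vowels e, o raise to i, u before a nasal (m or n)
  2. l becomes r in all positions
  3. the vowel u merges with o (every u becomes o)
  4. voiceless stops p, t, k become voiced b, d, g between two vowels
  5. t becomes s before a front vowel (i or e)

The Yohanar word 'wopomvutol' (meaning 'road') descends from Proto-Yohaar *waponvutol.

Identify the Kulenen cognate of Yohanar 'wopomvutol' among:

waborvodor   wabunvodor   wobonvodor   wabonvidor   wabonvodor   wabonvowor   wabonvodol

Kulenen: *waponvutol > wapunvutol > wapunvutor > waponvotor > wabonvodor  (by pre-nasal raising, unconditioned shift, vowel merger, intervocalic voicing)
The other candidates each miss or misapply at least one Kulenen change.

wabonvodor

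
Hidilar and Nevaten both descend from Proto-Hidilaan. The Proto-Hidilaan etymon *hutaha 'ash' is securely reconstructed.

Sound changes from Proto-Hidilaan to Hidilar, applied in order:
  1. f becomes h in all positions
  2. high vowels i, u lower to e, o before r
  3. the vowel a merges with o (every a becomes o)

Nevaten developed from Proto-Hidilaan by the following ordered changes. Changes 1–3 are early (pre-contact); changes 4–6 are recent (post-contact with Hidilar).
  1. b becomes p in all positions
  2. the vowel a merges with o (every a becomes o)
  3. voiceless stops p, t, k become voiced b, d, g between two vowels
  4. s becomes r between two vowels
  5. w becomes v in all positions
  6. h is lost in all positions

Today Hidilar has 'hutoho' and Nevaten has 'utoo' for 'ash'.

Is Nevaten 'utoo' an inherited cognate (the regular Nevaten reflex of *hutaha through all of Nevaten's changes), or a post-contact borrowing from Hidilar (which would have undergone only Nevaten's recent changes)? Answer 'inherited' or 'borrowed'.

If inherited, *hutaha would pass through all of Nevaten's changes:
Nevaten: *hutaha
  hutaha (rule 1 does not apply)
  hutaha → hutoho   [vowel merger]
  hutoho → hudoho   [intervocalic voicing]
  hudoho (rule 4 does not apply)
  hudoho (rule 5 does not apply)
  hudoho → udoo   [h-loss]
  giving Nevaten udoo.
If borrowed from Hidilar 'hutoho' after the early changes, it would undergo only the recent ones:
  rule 4 (rhotacism): no change (hutoho)
  rule 5 (unconditioned shift): no change (hutoho)
  rule 6 (h-loss): hutoho → utoo
  ⇒ as a loan: utoo
Nevaten 'utoo' matches the loan outcome 'utoo', not the inherited 'udoo' — it skipped the early Nevaten changes, so it was borrowed from Hidilar.

borrowed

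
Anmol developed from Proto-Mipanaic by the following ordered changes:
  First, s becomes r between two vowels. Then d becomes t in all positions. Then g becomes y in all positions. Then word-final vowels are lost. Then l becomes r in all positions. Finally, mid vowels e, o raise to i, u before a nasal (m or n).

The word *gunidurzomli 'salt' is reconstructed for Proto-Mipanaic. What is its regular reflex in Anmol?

yuniturzumr

Anmol: *gunidurzomli
  gunidurzomli (rule 1 does not apply)
  gunidurzomli → guniturzomli   [unconditioned shift]
  guniturzomli → yuniturzomli   [unconditioned shift]
  yuniturzomli → yuniturzoml   [apocope]
  yuniturzoml → yuniturzomr   [unconditioned shift]
  yuniturzomr → yuniturzumr   [pre-nasal raising]
  giving Anmol yuniturzumr.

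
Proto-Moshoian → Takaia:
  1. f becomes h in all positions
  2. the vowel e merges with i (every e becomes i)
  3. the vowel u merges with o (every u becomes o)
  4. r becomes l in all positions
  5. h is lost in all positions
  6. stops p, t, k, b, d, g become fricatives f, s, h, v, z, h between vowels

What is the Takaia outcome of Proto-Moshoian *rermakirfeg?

lilmahilig

Takaia: *rermakirfeg
  rermakirfeg → rermakirheg   [unconditioned shift]
  rermakirheg → rirmakirhig   [vowel merger]
  rirmakirhig (rule 3 does not apply)
  rirmakirhig → lilmakilhig   [unconditioned shift]
  lilmakilhig → lilmakilig   [h-loss]
  lilmakilig → lilmahilig   [intervocalic lenition]
  giving Takaia lilmahilig.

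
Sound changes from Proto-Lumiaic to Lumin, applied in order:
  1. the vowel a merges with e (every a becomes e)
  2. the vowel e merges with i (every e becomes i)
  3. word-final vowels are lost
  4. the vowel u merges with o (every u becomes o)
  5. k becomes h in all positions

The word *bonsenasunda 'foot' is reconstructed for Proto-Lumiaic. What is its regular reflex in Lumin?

bonsinisond

Lumin: *bonsenasunda
  bonsenasunda → bonsenesunde   [vowel merger]
  bonsenesunde → bonsinisundi   [vowel merger]
  bonsinisundi → bonsinisund   [apocope]
  bonsinisund → bonsinisond   [vowel merger]
  bonsinisond (rule 5 does not apply)
  giving Lumin bonsinisond.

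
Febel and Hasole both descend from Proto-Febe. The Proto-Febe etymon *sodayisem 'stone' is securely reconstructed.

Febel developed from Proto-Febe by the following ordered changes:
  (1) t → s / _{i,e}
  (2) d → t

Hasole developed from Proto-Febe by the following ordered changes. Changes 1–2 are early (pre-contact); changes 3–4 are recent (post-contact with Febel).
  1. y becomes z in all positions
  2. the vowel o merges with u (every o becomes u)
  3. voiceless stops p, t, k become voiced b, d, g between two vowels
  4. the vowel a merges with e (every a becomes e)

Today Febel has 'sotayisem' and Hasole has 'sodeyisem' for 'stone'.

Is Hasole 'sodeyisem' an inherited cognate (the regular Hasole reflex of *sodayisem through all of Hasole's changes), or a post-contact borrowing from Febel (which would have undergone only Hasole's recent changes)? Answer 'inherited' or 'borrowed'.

borrowed

If inherited, *sodayisem would pass through all of Hasole's changes:
Hasole: *sodayisem
  sodayisem → sodazisem   [unconditioned shift]
  sodazisem → sudazisem   [vowel merger]
  sudazisem (rule 3 does not apply)
  sudazisem → sudezisem   [vowel merger]
  giving Hasole sudezisem.
If borrowed from Febel 'sotayisem' after the early changes, it would undergo only the recent ones:
  rule 3 (intervocalic voicing): sotayisem → sodayisem
  rule 4 (vowel merger): sodayisem → sodeyisem
  ⇒ as a loan: sodeyisem
Hasole 'sodeyisem' matches the loan outcome 'sodeyisem', not the inherited 'sudezisem' — it skipped the early Hasole changes, so it was borrowed from Febel.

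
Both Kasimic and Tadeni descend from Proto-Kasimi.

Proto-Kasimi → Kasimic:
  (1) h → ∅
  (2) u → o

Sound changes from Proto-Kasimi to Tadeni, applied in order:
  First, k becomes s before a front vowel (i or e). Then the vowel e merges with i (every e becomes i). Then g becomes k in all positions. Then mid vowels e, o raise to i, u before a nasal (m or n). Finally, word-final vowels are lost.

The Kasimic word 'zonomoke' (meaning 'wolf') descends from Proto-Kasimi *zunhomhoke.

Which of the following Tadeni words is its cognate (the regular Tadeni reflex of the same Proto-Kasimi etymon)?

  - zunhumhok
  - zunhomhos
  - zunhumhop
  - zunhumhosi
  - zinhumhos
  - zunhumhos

Tadeni: *zunhomhoke > zunhomhose > zunhomhosi > zunhumhosi > zunhumhos  (by palatalisation, vowel merger, pre-nasal raising, apocope)
Among the options, 'zunhumhos' alone shows every Tadeni change applied in order.

zunhumhos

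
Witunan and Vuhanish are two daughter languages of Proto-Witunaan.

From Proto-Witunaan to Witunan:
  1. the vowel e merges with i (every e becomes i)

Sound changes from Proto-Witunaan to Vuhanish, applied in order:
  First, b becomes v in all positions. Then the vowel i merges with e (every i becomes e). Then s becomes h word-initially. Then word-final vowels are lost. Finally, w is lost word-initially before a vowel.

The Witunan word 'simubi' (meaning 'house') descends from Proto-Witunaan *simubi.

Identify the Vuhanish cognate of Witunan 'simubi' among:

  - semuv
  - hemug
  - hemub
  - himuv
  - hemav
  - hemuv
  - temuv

hemuv

Vuhanish: start from *simubi.
  rule 1 (unconditioned shift): simubi → simuvi
  rule 2 (vowel merger): simuvi → semuve
  rule 3 (debuccalisation): semuve → hemuve
  rule 4 (apocope): hemuve → hemuv
  rule 5: no change — hemuv
  ⇒ Vuhanish hemuv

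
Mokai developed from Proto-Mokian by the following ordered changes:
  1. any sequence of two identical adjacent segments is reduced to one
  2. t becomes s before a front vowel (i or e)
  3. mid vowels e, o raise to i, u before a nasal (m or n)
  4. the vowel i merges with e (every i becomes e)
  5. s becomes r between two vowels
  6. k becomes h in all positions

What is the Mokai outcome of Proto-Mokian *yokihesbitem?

Mokai: start from *yokihesbitem.
  rule 1: no change — yokihesbitem
  rule 2 (palatalisation): yokihesbitem → yokihesbisem
  rule 3 (pre-nasal raising): yokihesbisem → yokihesbisim
  rule 4 (vowel merger): yokihesbisim → yokehesbesem
  rule 5 (rhotacism): yokehesbesem → yokehesberem
  rule 6 (unconditioned shift): yokehesberem → yohehesberem
  ⇒ Mokai yohehesberem

yohehesberem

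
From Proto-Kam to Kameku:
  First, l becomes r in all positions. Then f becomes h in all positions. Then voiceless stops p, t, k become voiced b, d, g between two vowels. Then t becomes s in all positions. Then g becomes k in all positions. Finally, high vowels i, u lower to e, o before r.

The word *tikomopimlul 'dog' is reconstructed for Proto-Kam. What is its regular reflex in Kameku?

Kameku: start from *tikomopimlul.
  rule 1 (unconditioned shift): tikomopimlul → tikomopimrur
  rule 2: no change — tikomopimrur
  rule 3 (intervocalic voicing): tikomopimrur → tigomobimrur
  rule 4 (unconditioned shift): tigomobimrur → sigomobimrur
  rule 5 (unconditioned shift): sigomobimrur → sikomobimrur
  rule 6 (pre-rhotic lowering): sikomobimrur → sikomobimror
  ⇒ Kameku sikomobimror

sikomobimror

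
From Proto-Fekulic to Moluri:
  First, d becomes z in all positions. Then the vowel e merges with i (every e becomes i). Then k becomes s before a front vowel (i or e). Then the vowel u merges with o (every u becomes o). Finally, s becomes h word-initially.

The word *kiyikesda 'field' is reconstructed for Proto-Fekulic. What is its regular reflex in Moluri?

Moluri: start from *kiyikesda.
  rule 1 (unconditioned shift): kiyikesda → kiyikesza
  rule 2 (vowel merger): kiyikesza → kiyikisza
  rule 3 (palatalisation): kiyikisza → siyisisza
  rule 4: no change — siyisisza
  rule 5 (debuccalisation): siyisisza → hiyisisza
  ⇒ Moluri hiyisisza

hiyisisza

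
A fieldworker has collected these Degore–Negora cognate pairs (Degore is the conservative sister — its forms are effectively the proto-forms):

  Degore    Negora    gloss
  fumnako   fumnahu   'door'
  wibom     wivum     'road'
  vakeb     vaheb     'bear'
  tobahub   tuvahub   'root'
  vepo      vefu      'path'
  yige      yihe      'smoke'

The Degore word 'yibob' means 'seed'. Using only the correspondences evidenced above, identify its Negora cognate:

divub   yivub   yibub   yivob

wibom ~ wivum — Degore b corresponds to Negora v between vowels (before a back vowel).
tobahub ~ tuvahub — Degore o corresponds to Negora u after a consonant, before a labial obstruent.
Applying these to Degore 'yibob':
  yibob → yivob   (b→v between vowels (before a back vowel))
  yivob → yivub   (o→u after a consonant, before a labial obstruent)
So the Negora cognate is 'yivub'.

yivub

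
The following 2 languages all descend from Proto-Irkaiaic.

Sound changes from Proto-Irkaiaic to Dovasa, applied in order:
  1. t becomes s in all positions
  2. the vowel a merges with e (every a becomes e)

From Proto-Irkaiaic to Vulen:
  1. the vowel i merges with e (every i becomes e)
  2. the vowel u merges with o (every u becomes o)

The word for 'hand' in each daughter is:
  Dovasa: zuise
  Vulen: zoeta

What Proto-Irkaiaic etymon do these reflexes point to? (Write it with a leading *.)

Position 2: Dovasa has u, Vulen has o. Dovasa preserves u here (none of its changes turn any other segment into u), so the proto-segment is *u.
Position 3: Dovasa has i, Vulen has e. Dovasa preserves i here (none of its changes turn any other segment into i), so the proto-segment is *i.
This points to *zuita. Verify forward in each daughter:
Dovasa: *zuita > zuisa > zuise  (by unconditioned shift, vowel merger)
Vulen: *zuita > zueta > zoeta  (by vowel merger, vowel merger)
No other proto-form is consistent with every reflex, so the reconstruction is *zuita.

*zuita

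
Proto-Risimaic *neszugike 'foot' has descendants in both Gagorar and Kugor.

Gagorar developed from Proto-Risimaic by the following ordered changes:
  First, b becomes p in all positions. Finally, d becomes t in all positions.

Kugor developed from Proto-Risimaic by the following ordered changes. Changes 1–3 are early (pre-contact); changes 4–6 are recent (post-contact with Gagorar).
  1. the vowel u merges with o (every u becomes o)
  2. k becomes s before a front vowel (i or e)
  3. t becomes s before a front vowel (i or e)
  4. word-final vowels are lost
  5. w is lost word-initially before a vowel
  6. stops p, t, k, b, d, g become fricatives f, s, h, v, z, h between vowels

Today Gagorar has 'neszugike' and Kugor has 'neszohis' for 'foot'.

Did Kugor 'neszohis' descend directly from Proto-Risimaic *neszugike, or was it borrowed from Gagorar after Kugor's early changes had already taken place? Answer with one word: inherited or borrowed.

inherited

If inherited, *neszugike would pass through all of Kugor's changes:
Kugor: start from *neszugike.
  rule 1 (vowel merger): neszugike → neszogike
  rule 2 (palatalisation): neszogike → neszogise
  rule 3: no change — neszogise
  rule 4 (apocope): neszogise → neszogis
  rule 5: no change — neszogis
  rule 6 (intervocalic lenition): neszogis → neszohis
  ⇒ Kugor neszohis
If borrowed from Gagorar 'neszugike' after the early changes, it would undergo only the recent ones:
  rule 4 (apocope): neszugike → neszugik
  rule 5 (glide loss): no change (neszugik)
  rule 6 (intervocalic lenition): neszugik → neszuhik
  ⇒ as a loan: neszuhik
Kugor 'neszohis' matches the inherited outcome exactly, so it is an inherited cognate, not a loan.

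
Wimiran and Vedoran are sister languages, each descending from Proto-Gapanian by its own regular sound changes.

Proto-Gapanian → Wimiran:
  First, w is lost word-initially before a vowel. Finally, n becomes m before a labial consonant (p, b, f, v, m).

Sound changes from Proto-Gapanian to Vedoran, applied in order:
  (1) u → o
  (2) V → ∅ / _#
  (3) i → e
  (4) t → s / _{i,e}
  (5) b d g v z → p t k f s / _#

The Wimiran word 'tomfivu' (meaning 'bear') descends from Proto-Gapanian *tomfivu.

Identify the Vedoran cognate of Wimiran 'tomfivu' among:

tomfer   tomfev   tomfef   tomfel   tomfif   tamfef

tomfef

Vedoran: *tomfivu
  tomfivu → tomfivo   [vowel merger]
  tomfivo → tomfiv   [apocope]
  tomfiv → tomfev   [vowel merger]
  tomfev (rule 4 does not apply)
  tomfev → tomfef   [final devoicing]
  giving Vedoran tomfef.
Among the options, 'tomfef' alone shows every Vedoran change applied in order.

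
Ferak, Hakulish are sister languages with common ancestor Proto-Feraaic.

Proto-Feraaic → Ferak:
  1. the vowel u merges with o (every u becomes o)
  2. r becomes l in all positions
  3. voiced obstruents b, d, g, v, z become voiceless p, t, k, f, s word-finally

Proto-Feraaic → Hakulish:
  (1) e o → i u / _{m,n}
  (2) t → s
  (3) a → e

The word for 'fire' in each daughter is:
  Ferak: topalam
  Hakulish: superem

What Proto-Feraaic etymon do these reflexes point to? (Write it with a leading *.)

*tuparam

Position 4: Ferak has a, Hakulish has e. Ferak preserves a here (none of its changes turn any other segment into a), so the proto-segment is *a.
Position 5: Ferak has l, Hakulish has r. Hakulish preserves r here (none of its changes turn any other segment into r), so the proto-segment is *r.
This points to *tuparam. Verify forward in each daughter:
Ferak: *tuparam > toparam > topalam  (by vowel merger, unconditioned shift)
Hakulish: *tuparam > suparam > superem  (by unconditioned shift, vowel merger)
Only *tuparam yields all of Ferak topalam, Hakulish superem.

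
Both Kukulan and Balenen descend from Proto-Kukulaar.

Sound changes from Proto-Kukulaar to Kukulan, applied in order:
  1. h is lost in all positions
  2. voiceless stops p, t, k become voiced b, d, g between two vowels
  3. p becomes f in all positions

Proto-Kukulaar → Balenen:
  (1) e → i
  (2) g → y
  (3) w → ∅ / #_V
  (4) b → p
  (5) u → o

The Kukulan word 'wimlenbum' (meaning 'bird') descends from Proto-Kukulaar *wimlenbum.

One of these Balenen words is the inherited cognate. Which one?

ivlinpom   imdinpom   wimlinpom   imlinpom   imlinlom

Balenen: *wimlenbum > wimlinbum > imlinbum > imlinpum > imlinpom  (by vowel merger, glide loss, unconditioned shift, vowel merger)
Only 'imlinpom' matches the regular Balenen development of *wimlenbum.

imlinpom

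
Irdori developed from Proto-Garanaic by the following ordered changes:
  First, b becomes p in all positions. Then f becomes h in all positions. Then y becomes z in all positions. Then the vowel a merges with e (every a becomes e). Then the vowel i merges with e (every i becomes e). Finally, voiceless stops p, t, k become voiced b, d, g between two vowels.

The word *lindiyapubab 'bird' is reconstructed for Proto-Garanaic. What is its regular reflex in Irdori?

lendezebubep

Irdori: start from *lindiyapubab.
  rule 1 (unconditioned shift): lindiyapubab → lindiyapupap
  rule 2: no change — lindiyapupap
  rule 3 (unconditioned shift): lindiyapupap → lindizapupap
  rule 4 (vowel merger): lindizapupap → lindizepupep
  rule 5 (vowel merger): lindizepupep → lendezepupep
  rule 6 (intervocalic voicing): lendezepupep → lendezebubep
  ⇒ Irdori lendezebubep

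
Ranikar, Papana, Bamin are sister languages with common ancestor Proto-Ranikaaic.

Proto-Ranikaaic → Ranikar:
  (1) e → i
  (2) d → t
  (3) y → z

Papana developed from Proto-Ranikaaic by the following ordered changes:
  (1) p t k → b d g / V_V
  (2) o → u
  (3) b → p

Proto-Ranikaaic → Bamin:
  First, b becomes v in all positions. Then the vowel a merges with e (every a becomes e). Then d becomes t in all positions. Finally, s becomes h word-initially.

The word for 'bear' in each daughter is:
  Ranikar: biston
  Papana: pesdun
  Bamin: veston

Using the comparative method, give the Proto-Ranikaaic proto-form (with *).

*besdon

Position 2: Ranikar has i, Papana has e, Bamin has e. Papana preserves e here (none of its changes turn any other segment into e), so the proto-segment is *e.
Position 4: Ranikar has t, Papana has d, Bamin has t. Taking the neighbouring segments as reconstructed: Ranikar t could go back to *t or *d; Papana d can only go back to *d; Bamin t could go back to *t or *d — the one source consistent with every daughter is *d.
Verify the candidate proto-form against each daughter:
Ranikar: *besdon > bisdon > biston  (by vowel merger, unconditioned shift)
Papana: *besdon > besdun > pesdun  (by vowel merger, unconditioned shift)
Bamin: *besdon
  besdon → vesdon   [unconditioned shift]
  vesdon (rule 2 does not apply)
  vesdon → veston   [unconditioned shift]
  veston (rule 4 does not apply)
  giving Bamin veston.
*besdon is the unique common source.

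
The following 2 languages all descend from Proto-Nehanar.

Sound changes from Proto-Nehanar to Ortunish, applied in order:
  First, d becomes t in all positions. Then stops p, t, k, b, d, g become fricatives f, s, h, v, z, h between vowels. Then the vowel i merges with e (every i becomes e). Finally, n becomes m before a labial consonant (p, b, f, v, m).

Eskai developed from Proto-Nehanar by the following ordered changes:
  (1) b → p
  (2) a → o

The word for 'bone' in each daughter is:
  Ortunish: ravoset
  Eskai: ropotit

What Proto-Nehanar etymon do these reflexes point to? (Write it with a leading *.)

Position 2: Ortunish has a, Eskai has o. Ortunish preserves a here (none of its changes turn any other segment into a), so the proto-segment is *a.
Position 3: Ortunish has v, Eskai has p. Taking the neighbouring segments as reconstructed: Ortunish v could go back to *b or *v; Eskai p could go back to *p or *b — the one source consistent with every daughter is *b.
Position 5: Ortunish has s, Eskai has t. Eskai preserves t here (none of its changes turn any other segment into t), so the proto-segment is *t.
Verify the candidate proto-form against each daughter:
Ortunish: start from *rabotit.
  rule 1: no change — rabotit
  rule 2 (intervocalic lenition): rabotit → ravosit
  rule 3 (vowel merger): ravosit → ravoset
  rule 4: no change — ravoset
  ⇒ Ortunish ravoset
Eskai: *rabotit
  rabotit → rapotit   [unconditioned shift]
  rapotit → ropotit   [vowel merger]
  giving Eskai ropotit.
No other proto-form is consistent with every reflex, so the reconstruction is *rabotit.

*rabotit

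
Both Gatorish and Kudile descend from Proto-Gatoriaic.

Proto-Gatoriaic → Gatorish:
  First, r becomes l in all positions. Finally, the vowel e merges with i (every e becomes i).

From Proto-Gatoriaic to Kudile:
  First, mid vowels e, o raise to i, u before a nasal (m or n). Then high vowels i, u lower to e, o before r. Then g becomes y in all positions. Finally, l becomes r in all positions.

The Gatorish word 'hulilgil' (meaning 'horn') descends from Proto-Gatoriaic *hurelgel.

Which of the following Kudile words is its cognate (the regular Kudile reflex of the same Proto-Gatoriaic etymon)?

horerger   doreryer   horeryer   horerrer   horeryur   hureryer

horeryer

Kudile: start from *hurelgel.
  rule 1: no change — hurelgel
  rule 2 (pre-rhotic lowering): hurelgel → horelgel
  rule 3 (unconditioned shift): horelgel → horelyel
  rule 4 (unconditioned shift): horelyel → horeryer
  ⇒ Kudile horeryer
Among the options, 'horeryer' alone shows every Kudile change applied in order.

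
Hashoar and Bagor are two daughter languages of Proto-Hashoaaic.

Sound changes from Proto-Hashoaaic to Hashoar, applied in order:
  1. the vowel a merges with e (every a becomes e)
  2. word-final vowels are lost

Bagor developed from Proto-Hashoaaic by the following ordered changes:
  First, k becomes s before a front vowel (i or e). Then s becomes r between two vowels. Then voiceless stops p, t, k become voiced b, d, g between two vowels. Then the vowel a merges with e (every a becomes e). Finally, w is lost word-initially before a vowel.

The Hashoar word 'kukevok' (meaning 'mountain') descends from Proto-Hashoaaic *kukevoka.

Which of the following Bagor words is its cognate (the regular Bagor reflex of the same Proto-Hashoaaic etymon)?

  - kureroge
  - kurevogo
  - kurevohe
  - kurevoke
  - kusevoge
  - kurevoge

kurevoge

Bagor: *kukevoka > kusevoka > kurevoka > kurevoga > kurevoge  (by palatalisation, rhotacism, intervocalic voicing, vowel merger)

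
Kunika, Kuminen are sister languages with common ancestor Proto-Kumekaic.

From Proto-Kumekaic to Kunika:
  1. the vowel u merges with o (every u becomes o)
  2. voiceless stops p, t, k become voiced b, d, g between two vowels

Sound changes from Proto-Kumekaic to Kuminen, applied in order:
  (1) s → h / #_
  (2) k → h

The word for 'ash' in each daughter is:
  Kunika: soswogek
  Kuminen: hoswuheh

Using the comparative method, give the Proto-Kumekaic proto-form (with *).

*soswukek

Position 5: Kunika has o, Kuminen has u. Kuminen preserves u here (none of its changes turn any other segment into u), so the proto-segment is *u.
Position 6: Kunika has g, Kuminen has h. Taking the neighbouring segments as reconstructed: Kunika g could go back to *k or *g; Kuminen h could go back to *k or *h — the one source consistent with every daughter is *k.
Position 1: Kunika has s, Kuminen has h. Kunika preserves s here (none of its changes turn any other segment into s), so the proto-segment is *s.
This points to *soswukek. Verify forward in each daughter:
Kunika: *soswukek > soswokek > soswogek  (by vowel merger, intervocalic voicing)
Kuminen: *soswukek > hoswukek > hoswuheh  (by debuccalisation, unconditioned shift)
*soswukek is the unique common source.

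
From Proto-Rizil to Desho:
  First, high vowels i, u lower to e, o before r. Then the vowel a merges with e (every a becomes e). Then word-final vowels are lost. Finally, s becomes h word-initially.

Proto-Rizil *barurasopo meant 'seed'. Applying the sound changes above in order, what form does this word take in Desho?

beroresop

Desho: *barurasopo
  barurasopo → barorasopo   [pre-rhotic lowering]
  barorasopo → beroresopo   [vowel merger]
  beroresopo → beroresop   [apocope]
  beroresop (rule 4 does not apply)
  giving Desho beroresop.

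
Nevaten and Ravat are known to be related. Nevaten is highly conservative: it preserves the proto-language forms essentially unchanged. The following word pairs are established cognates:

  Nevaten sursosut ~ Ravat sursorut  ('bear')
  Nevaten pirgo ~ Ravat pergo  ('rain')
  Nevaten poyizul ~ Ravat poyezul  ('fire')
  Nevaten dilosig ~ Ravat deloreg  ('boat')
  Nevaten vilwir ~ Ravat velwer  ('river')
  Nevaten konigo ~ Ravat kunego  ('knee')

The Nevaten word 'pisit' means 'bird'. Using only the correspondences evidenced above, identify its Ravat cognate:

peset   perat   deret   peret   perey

peret

poyizul ~ poyezul, dilosig ~ deloreg — Nevaten i corresponds to Ravat e after a consonant, before a consonant other than r, m, n, p, b, f, v.
dilosig ~ deloreg — Nevaten s corresponds to Ravat r between vowels (before a front vowel).
Applying these to Nevaten 'pisit':
  pisit → pesit   (i→e after a consonant, before a consonant other than r, m, n, p, b, f, v)
  pesit → perit   (s→r between vowels (before a front vowel))
  perit → peret   (i→e after a consonant, before a consonant other than r, m, n, p, b, f, v)
So the Ravat cognate is 'peret'.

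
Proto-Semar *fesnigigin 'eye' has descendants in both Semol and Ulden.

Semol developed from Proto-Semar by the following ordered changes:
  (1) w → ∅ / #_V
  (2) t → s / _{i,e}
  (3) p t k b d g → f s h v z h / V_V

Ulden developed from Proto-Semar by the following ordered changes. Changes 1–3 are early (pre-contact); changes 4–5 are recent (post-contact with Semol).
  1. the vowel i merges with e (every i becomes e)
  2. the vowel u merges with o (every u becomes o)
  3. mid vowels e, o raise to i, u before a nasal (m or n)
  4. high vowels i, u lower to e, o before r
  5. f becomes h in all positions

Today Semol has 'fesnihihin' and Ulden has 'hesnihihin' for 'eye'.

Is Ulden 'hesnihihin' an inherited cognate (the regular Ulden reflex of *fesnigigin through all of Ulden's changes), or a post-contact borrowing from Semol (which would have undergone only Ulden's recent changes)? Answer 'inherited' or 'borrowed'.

borrowed

If inherited, *fesnigigin would pass through all of Ulden's changes:
Ulden: *fesnigigin
  fesnigigin → fesnegegen   [vowel merger]
  fesnegegen (rule 2 does not apply)
  fesnegegen → fesnegegin   [pre-nasal raising]
  fesnegegin (rule 4 does not apply)
  fesnegegin → hesnegegin   [unconditioned shift]
  giving Ulden hesnegegin.
If borrowed from Semol 'fesnihihin' after the early changes, it would undergo only the recent ones:
  rule 4 (pre-rhotic lowering): no change (fesnihihin)
  rule 5 (unconditioned shift): fesnihihin → hesnihihin
  ⇒ as a loan: hesnihihin
Ulden 'hesnihihin' matches the loan outcome 'hesnihihin', not the inherited 'hesnegegin' — it skipped the early Ulden changes, so it was borrowed from Semol.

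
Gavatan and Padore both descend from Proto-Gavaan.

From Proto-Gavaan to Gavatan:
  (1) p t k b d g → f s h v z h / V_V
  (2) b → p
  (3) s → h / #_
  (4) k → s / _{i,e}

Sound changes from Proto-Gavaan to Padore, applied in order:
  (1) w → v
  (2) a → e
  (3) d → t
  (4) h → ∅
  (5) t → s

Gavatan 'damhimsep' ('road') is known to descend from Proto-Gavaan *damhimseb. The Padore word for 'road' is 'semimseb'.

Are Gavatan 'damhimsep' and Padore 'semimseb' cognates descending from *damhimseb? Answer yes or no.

Derive the expected Padore reflex of *damhimseb:
Padore: start from *damhimseb.
  rule 1: no change — damhimseb
  rule 2 (vowel merger): damhimseb → demhimseb
  rule 3 (unconditioned shift): demhimseb → temhimseb
  rule 4 (h-loss): temhimseb → temimseb
  rule 5 (unconditioned shift): temimseb → semimseb
  ⇒ Padore semimseb
Padore 'semimseb' matches the regular reflex exactly, so the pair is cognate.

yes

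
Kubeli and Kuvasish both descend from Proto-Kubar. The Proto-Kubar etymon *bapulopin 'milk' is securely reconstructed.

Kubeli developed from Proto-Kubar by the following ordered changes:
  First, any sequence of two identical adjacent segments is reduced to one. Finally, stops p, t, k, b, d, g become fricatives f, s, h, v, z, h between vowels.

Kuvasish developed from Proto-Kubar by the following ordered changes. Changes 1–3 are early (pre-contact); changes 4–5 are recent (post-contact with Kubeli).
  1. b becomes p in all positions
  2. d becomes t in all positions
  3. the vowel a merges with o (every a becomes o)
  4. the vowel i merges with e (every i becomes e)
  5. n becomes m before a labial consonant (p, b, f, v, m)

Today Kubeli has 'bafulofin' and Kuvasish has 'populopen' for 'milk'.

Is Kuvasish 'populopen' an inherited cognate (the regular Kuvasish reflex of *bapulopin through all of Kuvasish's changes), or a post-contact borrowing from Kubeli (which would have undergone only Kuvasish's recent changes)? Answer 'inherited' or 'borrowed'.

If inherited, *bapulopin would pass through all of Kuvasish's changes:
Kuvasish: *bapulopin > papulopin > populopin > populopen  (by unconditioned shift, vowel merger, vowel merger)
If borrowed from Kubeli 'bafulofin' after the early changes, it would undergo only the recent ones:
  rule 4 (vowel merger): bafulofin → bafulofen
  rule 5 (nasal place assimilation): no change (bafulofen)
  ⇒ as a loan: bafulofen
Kuvasish 'populopen' matches the inherited outcome exactly, so it is an inherited cognate, not a loan.

inherited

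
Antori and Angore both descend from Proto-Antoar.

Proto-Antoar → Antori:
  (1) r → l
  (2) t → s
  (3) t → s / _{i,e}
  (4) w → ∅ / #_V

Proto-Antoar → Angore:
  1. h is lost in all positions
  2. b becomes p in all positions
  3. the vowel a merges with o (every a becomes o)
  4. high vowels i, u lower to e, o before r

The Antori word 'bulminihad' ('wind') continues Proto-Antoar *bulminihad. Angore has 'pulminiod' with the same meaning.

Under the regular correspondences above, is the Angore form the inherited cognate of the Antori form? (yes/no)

yes

Derive the expected Angore reflex of *bulminihad:
Angore: *bulminihad > bulminiad > pulminiad > pulminiod  (by h-loss, unconditioned shift, vowel merger)
Angore 'pulminiod' matches the regular reflex exactly, so the pair is cognate.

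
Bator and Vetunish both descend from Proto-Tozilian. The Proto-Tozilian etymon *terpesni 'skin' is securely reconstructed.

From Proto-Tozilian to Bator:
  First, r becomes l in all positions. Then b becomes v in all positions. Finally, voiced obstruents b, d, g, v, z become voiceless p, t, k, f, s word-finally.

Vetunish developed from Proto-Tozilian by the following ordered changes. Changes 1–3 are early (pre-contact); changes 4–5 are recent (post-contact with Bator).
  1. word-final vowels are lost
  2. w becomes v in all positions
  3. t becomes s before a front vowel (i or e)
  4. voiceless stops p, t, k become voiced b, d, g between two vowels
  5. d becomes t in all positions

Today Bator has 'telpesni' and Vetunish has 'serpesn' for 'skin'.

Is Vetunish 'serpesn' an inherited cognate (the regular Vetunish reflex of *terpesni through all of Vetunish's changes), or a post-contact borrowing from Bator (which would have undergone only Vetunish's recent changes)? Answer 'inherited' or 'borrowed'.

If inherited, *terpesni would pass through all of Vetunish's changes:
Vetunish: start from *terpesni.
  rule 1 (apocope): terpesni → terpesn
  rule 2: no change — terpesn
  rule 3 (palatalisation): terpesn → serpesn
  rule 4: no change — serpesn
  rule 5: no change — serpesn
  ⇒ Vetunish serpesn
If borrowed from Bator 'telpesni' after the early changes, it would undergo only the recent ones:
  rule 4 (intervocalic voicing): no change (telpesni)
  rule 5 (unconditioned shift): no change (telpesni)
  ⇒ as a loan: telpesni
Vetunish 'serpesn' matches the inherited outcome exactly, so it is an inherited cognate, not a loan.

inherited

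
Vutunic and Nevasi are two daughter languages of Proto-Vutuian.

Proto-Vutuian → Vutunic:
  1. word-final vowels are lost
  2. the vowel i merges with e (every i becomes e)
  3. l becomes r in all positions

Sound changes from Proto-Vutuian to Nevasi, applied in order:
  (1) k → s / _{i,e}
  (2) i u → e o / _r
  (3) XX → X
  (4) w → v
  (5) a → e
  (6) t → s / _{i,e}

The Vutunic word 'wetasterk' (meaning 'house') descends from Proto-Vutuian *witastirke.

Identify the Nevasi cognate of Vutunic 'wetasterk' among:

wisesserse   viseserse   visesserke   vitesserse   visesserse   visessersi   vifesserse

visesserse

Nevasi: start from *witastirke.
  rule 1 (palatalisation): witastirke → witastirse
  rule 2 (pre-rhotic lowering): witastirse → witasterse
  rule 3: no change — witasterse
  rule 4 (unconditioned shift): witasterse → vitasterse
  rule 5 (vowel merger): vitasterse → vitesterse
  rule 6 (palatalisation): vitesterse → visesserse
  ⇒ Nevasi visesserse
Only 'visesserse' matches the regular Nevasi development of *witastirke.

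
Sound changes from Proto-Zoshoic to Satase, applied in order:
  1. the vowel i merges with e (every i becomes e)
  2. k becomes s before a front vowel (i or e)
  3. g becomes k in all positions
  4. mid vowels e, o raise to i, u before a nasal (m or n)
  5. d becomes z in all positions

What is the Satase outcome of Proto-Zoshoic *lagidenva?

Satase: start from *lagidenva.
  rule 1 (vowel merger): lagidenva → lagedenva
  rule 2: no change — lagedenva
  rule 3 (unconditioned shift): lagedenva → lakedenva
  rule 4 (pre-nasal raising): lakedenva → lakedinva
  rule 5 (unconditioned shift): lakedinva → lakezinva
  ⇒ Satase lakezinva

lakezinva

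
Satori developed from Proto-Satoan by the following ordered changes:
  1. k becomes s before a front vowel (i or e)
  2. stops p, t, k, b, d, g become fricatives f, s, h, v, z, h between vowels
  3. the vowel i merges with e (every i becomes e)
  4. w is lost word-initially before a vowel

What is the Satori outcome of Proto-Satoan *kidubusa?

sezuvusa

Satori: *kidubusa > sidubusa > sizuvusa > sezuvusa  (by palatalisation, intervocalic lenition, vowel merger)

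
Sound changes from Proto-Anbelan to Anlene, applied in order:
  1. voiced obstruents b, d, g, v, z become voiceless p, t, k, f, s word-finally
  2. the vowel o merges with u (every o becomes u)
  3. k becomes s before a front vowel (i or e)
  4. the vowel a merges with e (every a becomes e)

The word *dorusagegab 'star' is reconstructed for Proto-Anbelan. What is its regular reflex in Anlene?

Anlene: *dorusagegab > dorusagegap > durusagegap > durusegegep  (by final devoicing, vowel merger, vowel merger)

durusegegep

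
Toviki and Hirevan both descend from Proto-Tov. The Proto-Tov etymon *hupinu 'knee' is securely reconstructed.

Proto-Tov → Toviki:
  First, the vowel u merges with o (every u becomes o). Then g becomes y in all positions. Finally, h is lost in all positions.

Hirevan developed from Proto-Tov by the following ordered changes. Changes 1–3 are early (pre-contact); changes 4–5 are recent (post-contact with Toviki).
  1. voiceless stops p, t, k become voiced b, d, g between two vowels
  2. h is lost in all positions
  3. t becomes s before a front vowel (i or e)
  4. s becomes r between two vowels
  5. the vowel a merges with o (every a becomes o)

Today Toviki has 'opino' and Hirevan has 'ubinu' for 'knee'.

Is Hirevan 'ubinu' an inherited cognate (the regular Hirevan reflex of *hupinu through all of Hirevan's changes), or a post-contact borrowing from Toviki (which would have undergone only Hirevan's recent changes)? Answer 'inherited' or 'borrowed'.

If inherited, *hupinu would pass through all of Hirevan's changes:
Hirevan: start from *hupinu.
  rule 1 (intervocalic voicing): hupinu → hubinu
  rule 2 (h-loss): hubinu → ubinu
  rule 3: no change — ubinu
  rule 4: no change — ubinu
  rule 5: no change — ubinu
  ⇒ Hirevan ubinu
If borrowed from Toviki 'opino' after the early changes, it would undergo only the recent ones:
  rule 4 (rhotacism): no change (opino)
  rule 5 (vowel merger): no change (opino)
  ⇒ as a loan: opino
Hirevan 'ubinu' matches the inherited outcome exactly, so it is an inherited cognate, not a loan.

inherited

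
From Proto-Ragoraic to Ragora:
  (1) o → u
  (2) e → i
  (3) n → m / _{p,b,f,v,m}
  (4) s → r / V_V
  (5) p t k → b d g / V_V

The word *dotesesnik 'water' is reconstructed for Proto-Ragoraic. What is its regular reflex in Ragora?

Ragora: start from *dotesesnik.
  rule 1 (vowel merger): dotesesnik → dutesesnik
  rule 2 (vowel merger): dutesesnik → dutisisnik
  rule 3: no change — dutisisnik
  rule 4 (rhotacism): dutisisnik → dutirisnik
  rule 5 (intervocalic voicing): dutirisnik → dudirisnik
  ⇒ Ragora dudirisnik

dudirisnik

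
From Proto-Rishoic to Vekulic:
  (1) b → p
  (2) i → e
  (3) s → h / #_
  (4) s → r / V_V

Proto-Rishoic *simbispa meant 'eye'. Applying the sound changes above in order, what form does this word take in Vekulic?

hempespa

Vekulic: start from *simbispa.
  rule 1 (unconditioned shift): simbispa → simpispa
  rule 2 (vowel merger): simpispa → sempespa
  rule 3 (debuccalisation): sempespa → hempespa
  rule 4: no change — hempespa
  ⇒ Vekulic hempespa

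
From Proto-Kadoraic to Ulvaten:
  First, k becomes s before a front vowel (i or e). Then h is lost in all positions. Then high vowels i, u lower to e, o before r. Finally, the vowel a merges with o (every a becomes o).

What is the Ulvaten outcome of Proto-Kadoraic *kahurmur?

koormor

Ulvaten: start from *kahurmur.
  rule 1: no change — kahurmur
  rule 2 (h-loss): kahurmur → kaurmur
  rule 3 (pre-rhotic lowering): kaurmur → kaormor
  rule 4 (vowel merger): kaormor → koormor
  ⇒ Ulvaten koormor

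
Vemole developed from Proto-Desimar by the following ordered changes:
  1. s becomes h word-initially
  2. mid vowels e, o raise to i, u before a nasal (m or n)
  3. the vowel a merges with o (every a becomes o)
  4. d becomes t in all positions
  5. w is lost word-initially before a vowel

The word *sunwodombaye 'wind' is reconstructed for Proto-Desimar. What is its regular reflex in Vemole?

Vemole: start from *sunwodombaye.
  rule 1 (debuccalisation): sunwodombaye → hunwodombaye
  rule 2 (pre-nasal raising): hunwodombaye → hunwodumbaye
  rule 3 (vowel merger): hunwodumbaye → hunwodumboye
  rule 4 (unconditioned shift): hunwodumboye → hunwotumboye
  rule 5: no change — hunwotumboye
  ⇒ Vemole hunwotumboye

hunwotumboye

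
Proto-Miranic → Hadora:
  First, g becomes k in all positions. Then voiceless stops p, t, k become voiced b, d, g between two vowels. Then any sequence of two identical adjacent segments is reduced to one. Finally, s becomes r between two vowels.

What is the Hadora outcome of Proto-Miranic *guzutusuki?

Hadora: *guzutusuki > kuzutusuki > kuzudusugi > kuzudurugi  (by unconditioned shift, intervocalic voicing, rhotacism)

kuzudurugi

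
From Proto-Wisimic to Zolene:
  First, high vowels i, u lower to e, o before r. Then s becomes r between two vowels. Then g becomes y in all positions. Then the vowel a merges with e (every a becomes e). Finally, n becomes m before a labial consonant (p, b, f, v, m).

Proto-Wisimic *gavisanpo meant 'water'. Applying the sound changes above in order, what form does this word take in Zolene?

yevirempo

Zolene: *gavisanpo
  gavisanpo (rule 1 does not apply)
  gavisanpo → gaviranpo   [rhotacism]
  gaviranpo → yaviranpo   [unconditioned shift]
  yaviranpo → yevirenpo   [vowel merger]
  yevirenpo → yevirempo   [nasal place assimilation]
  giving Zolene yevirempo.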